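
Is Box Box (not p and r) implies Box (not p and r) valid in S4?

Valid

Tableau for the negation not (Box Box (not p and r) implies Box (not p and r)):
1. not (Box Box (not p and r) implies Box (not p and r)), u
2. Box Box (not p and r), u   [neg-implies-rule on 1]
3. not Box (not p and r), u   [neg-implies-rule on 1]
4. Box (not p and r), u   [Box-rule on 2 via uRu]
5. not p and r, u   [Box-rule on 4 via uRu]
6. not p, u   [and-rule on 5]
7. r, u   [and-rule on 5]
8. not (not p and r), v   [neg-Box-rule on 3: fresh world v, uRv]
9. Box (not p and r), v   [Box-rule on 2 via uRv]
10. not p and r, v   [Box-rule on 4 via uRv]
11. not p, v   [and-rule on 10]
12. r, v   [and-rule on 10]
13. not r, v   [neg-and-rule on 8 (branches; this branch)]
Accessibility: uRu, uRv, vRv
Branch closes: r and not r both at v.
Every branch of the negation's tableau closes; the branch above is one of them.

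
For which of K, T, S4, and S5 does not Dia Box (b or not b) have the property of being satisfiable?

K

K-tableau for the formula:
1. not Dia Box (b or not b), 0
Complete open branch: satisfiable in K.
T-tableau for the formula:
1. not Dia Box (b or not b), 0
2. not Box (b or not b), 0
3. not (b or not b), 1
4. not b, 1
5. b, 1
Accessibility: 0R0, 0R1, 1R1
Branch closes: b and not b both at 1.
Every branch closes (one shown): unsatisfiable in T, hence also in S4, S5 (every S4/S5-frame is a T-frame).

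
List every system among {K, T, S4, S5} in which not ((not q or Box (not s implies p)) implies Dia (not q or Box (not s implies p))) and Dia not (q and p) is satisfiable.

K-tableau for the formula:
1. not ((not q or Box (not s implies p)) implies Dia (not q or Box (not s implies p))) and Dia not (q and p), u
2. not ((not q or Box (not s implies p)) implies Dia (not q or Box (not s implies p))), u
3. Dia not (q and p), u
4. not q or Box (not s implies p), u
5. not Dia (not q or Box (not s implies p)), u
6. Box (not s implies p), u
7. not (q and p), v
8. not (not q or Box (not s implies p)), v
9. q, v
10. not Box (not s implies p), v
11. not s implies p, v
12. not p, v
13. s, v
14. not (not s implies p), w
15. not s, w
16. not p, w
Accessibility: uRv, vRw
Complete open branch: satisfiable in K.
T-tableau for the formula:
1. not ((not q or Box (not s implies p)) implies Dia (not q or Box (not s implies p))) and Dia not (q and p), u
2. not ((not q or Box (not s implies p)) implies Dia (not q or Box (not s implies p))), u
3. Dia not (q and p), u
4. not q or Box (not s implies p), u
5. not Dia (not q or Box (not s implies p)), u
6. not (not q or Box (not s implies p)), u
7. q, u
8. not Box (not s implies p), u
9. Box (not s implies p), u
10. not s implies p, u
11. p, u
12. not (q and p), v
13. not (not q or Box (not s implies p)), v
14. q, v
15. not Box (not s implies p), v
16. not s implies p, v
17. not p, v
18. s, v
19. not (not s implies p), w
20. not s, w
21. not p, w
22. not (not q or Box (not s implies p)), w
23. q, w
24. not Box (not s implies p), w
25. not s implies p, w
26. p, w
Accessibility: uRu, uRv, uRw, vRv, wRw
Branch closes: p and not p both at w.
Every branch closes (one shown): unsatisfiable in T, hence also in S4, S5 (every S4/S5-frame is a T-frame).

K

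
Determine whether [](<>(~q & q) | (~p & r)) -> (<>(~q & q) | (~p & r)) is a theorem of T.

Valid in T

Tableau for the negation ~([](<>(~q & q) | (~p & r)) -> (<>(~q & q) | (~p & r))):
1. ~([](<>(~q & q) | (~p & r)) -> (<>(~q & q) | (~p & r))), 0
2. [](<>(~q & q) | (~p & r)), 0
3. ~(<>(~q & q) | (~p & r)), 0
4. ~<>(~q & q), 0
5. ~(~p & r), 0
6. <>(~q & q) | (~p & r), 0
7. ~(~q & q), 0
8. ~r, 0
9. <>(~q & q), 0
10. ~q, 0
11. ~q & q, 1
12. ~q, 1
13. q, 1
Accessibility: 0R0, 0R1, 1R1
Branch closes: q and ~q both at 1.
Every branch of the negation's tableau closes; the branch above is one of them.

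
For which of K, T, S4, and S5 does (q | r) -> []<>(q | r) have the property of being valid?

S5-tableau for the negation ~((q | r) -> []<>(q | r)):
1. ~((q | r) -> []<>(q | r)), 0
2. q | r, 0
3. ~[]<>(q | r), 0
4. r, 0
5. ~<>(q | r), 1
6. ~(q | r), 0
7. ~q, 0
8. ~r, 0
Accessibility: 0R0, 0R1, 1R0, 1R1
Branch closes: r and ~r both at 0.
Every branch closes (one shown): valid in S5.
S4-tableau for the negation ~((q | r) -> []<>(q | r)):
1. ~((q | r) -> []<>(q | r)), 0
2. q | r, 0
3. ~[]<>(q | r), 0
4. r, 0
5. ~<>(q | r), 1
6. ~(q | r), 1
7. ~q, 1
8. ~r, 1
Accessibility: 0R0, 0R1, 1R1
Complete open branch: countermodel on an S4-frame, so not valid in S4, nor in K, T (the same frame is also a K-frame and a T-frame).

S5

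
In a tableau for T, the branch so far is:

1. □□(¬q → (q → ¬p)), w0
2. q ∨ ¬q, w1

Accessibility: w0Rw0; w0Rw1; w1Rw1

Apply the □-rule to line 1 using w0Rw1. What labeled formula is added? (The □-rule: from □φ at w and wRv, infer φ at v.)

□(¬q → (q → ¬p)), w1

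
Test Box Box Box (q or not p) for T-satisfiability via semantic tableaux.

1. Box Box Box (q or not p), w0
2. Box Box (q or not p), w0
3. Box (q or not p), w0
4. q or not p, w0
5. not p, w0
Accessibility: w0Rw0

Yes, satisfiable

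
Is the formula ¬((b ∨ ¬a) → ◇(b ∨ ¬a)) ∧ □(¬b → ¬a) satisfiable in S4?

1. ¬((b ∨ ¬a) → ◇(b ∨ ¬a)) ∧ □(¬b → ¬a), u
2. ¬((b ∨ ¬a) → ◇(b ∨ ¬a)), u
3. □(¬b → ¬a), u
4. b ∨ ¬a, u
5. ¬◇(b ∨ ¬a), u
6. ¬b → ¬a, u
7. ¬(b ∨ ¬a), u
8. ¬b, u
9. a, u
10. ¬a, u
Accessibility: uRu
Branch closes: a and ¬a both at u.
Every branch closes; the branch above is one of them.

No, unsatisfiable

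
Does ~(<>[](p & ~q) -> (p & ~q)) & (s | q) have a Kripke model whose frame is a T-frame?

Satisfiable

1. ~(<>[](p & ~q) -> (p & ~q)) & (s | q), w0
2. ~(<>[](p & ~q) -> (p & ~q)), w0
3. s | q, w0
4. <>[](p & ~q), w0
5. ~(p & ~q), w0
6. q, w0
7. [](p & ~q), w1
8. p & ~q, w1
9. p, w1
10. ~q, w1
Accessibility: w0Rw0, w0Rw1, w1Rw1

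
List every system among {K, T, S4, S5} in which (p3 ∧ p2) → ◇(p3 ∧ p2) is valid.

T-tableau for the negation ¬((p3 ∧ p2) → ◇(p3 ∧ p2)):
1. ¬((p3 ∧ p2) → ◇(p3 ∧ p2)), w0
2. p3 ∧ p2, w0
3. ¬◇(p3 ∧ p2), w0
4. p3, w0
5. p2, w0
6. ¬(p3 ∧ p2), w0
7. ¬p2, w0
Accessibility: w0Rw0
Branch closes: p2 and ¬p2 both at w0.
Every branch closes (one shown): valid in T, hence also in S4, S5 (every theorem of T is a theorem of S4 and S5).
K-tableau for the negation ¬((p3 ∧ p2) → ◇(p3 ∧ p2)):
1. ¬((p3 ∧ p2) → ◇(p3 ∧ p2)), w0
2. p3 ∧ p2, w0
3. ¬◇(p3 ∧ p2), w0
4. p3, w0
5. p2, w0
Complete open branch: countermodel on a K-frame, so not valid in K.

T, S4, S5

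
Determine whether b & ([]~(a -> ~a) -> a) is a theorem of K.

No, not valid

Tableau for the negation ~(b & ([]~(a -> ~a) -> a)):
1. ~(b & ([]~(a -> ~a) -> a)), 0
2. ~([]~(a -> ~a) -> a), 0
3. []~(a -> ~a), 0
4. ~a, 0
The negation has an open branch (countermodel exists).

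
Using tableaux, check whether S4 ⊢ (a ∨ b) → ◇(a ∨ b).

Valid in S4

Tableau for the negation ¬((a ∨ b) → ◇(a ∨ b)):
1. ¬((a ∨ b) → ◇(a ∨ b)), u
2. a ∨ b, u   [¬→-rule on 1]
3. ¬◇(a ∨ b), u   [¬→-rule on 1]
4. ¬(a ∨ b), u   [¬◇-rule on 3 via uRu]
5. ¬a, u   [¬∨-rule on 4]
6. ¬b, u   [¬∨-rule on 4]
7. b, u   [∨-rule on 2 (branches; this branch)]
Accessibility: uRu
Branch closes: b and ¬b both at u.
All branches of the negation close; one closing branch shown above.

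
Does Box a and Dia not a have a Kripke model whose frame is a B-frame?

Unsatisfiable

1. Box a and Dia not a, 0
2. Box a, 0
3. Dia not a, 0
4. a, 0
5. not a, 1
6. a, 1
Accessibility: 0R0, 0R1, 1R0, 1R1
Branch closes: a and not a both at 1.
All branches of the tableau close; one closing branch shown above.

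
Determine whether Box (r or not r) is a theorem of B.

Yes, valid

Tableau for the negation not Box (r or not r):
1. not Box (r or not r), u
2. not (r or not r), v   [neg-Box-rule on 1: fresh world v, uRv]
3. not r, v   [neg-or-rule on 2]
4. r, v   [neg-or-rule on 2]
Accessibility: uRu, uRv, vRu, vRv
Branch closes: r and not r both at v.
Every branch of the negation's tableau closes; the branch above is one of them.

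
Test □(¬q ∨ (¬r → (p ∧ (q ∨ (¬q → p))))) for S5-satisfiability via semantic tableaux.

1. □(¬q ∨ (¬r → (p ∧ (q ∨ (¬q → p))))), 0
2. ¬q ∨ (¬r → (p ∧ (q ∨ (¬q → p)))), 0
3. ¬r → (p ∧ (q ∨ (¬q → p))), 0
4. p ∧ (q ∨ (¬q → p)), 0
5. p, 0
6. q ∨ (¬q → p), 0
7. ¬q → p, 0
Accessibility: 0R0

Yes, satisfiable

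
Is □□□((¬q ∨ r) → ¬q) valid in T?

Tableau for the negation ¬□□□((¬q ∨ r) → ¬q):
1. ¬□□□((¬q ∨ r) → ¬q), u
2. ¬□□((¬q ∨ r) → ¬q), v
3. ¬□((¬q ∨ r) → ¬q), w
4. ¬((¬q ∨ r) → ¬q), x
5. ¬q ∨ r, x
6. q, x
7. r, x
Accessibility: uRu, uRv, vRv, vRw, wRw, wRx, xRx
The negation has an open branch (countermodel exists).

Invalid (countermodel exists)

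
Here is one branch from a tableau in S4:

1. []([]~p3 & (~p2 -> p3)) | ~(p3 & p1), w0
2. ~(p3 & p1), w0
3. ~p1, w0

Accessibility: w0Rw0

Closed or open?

Open

No atom appears with both signs at the same world.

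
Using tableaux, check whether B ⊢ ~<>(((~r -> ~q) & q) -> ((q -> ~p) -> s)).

Tableau for the negation <>(((~r -> ~q) & q) -> ((q -> ~p) -> s)):
1. <>(((~r -> ~q) & q) -> ((q -> ~p) -> s)), w0
2. ((~r -> ~q) & q) -> ((q -> ~p) -> s), w1
3. (q -> ~p) -> s, w1
4. s, w1
Accessibility: w0Rw0, w0Rw1, w1Rw0, w1Rw1
The negation has an open branch (countermodel exists).

Not valid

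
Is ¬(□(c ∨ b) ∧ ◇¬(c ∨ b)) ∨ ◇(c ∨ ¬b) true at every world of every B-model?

Tableau for the negation ¬(¬(□(c ∨ b) ∧ ◇¬(c ∨ b)) ∨ ◇(c ∨ ¬b)):
1. ¬(¬(□(c ∨ b) ∧ ◇¬(c ∨ b)) ∨ ◇(c ∨ ¬b)), w0
2. □(c ∨ b) ∧ ◇¬(c ∨ b), w0
3. ¬◇(c ∨ ¬b), w0
4. □(c ∨ b), w0
5. ◇¬(c ∨ b), w0
6. ¬(c ∨ ¬b), w0
7. ¬c, w0
8. b, w0
9. c ∨ b, w0
10. ¬(c ∨ b), w1
11. ¬c, w1
12. ¬b, w1
13. ¬(c ∨ ¬b), w1
14. b, w1
Accessibility: w0Rw0, w0Rw1, w1Rw0, w1Rw1
Branch closes: b and ¬b both at w1.
Every branch of the negation's tableau closes; the branch above is one of them.

Yes, valid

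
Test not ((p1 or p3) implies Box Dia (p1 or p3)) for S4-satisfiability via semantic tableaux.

Yes, satisfiable

1. not ((p1 or p3) implies Box Dia (p1 or p3)), w0
2. p1 or p3, w0
3. not Box Dia (p1 or p3), w0
4. p3, w0
5. not Dia (p1 or p3), w1
6. not (p1 or p3), w1
7. not p1, w1
8. not p3, w1
Accessibility: w0Rw0, w0Rw1, w1Rw1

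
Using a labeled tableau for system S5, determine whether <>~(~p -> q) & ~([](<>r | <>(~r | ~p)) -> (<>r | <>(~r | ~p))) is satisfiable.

No, unsatisfiable

1. <>~(~p -> q) & ~([](<>r | <>(~r | ~p)) -> (<>r | <>(~r | ~p))), 0
2. <>~(~p -> q), 0   [&-rule on 1]
3. ~([](<>r | <>(~r | ~p)) -> (<>r | <>(~r | ~p))), 0   [&-rule on 1]
4. [](<>r | <>(~r | ~p)), 0   [~->-rule on 3]
5. ~(<>r | <>(~r | ~p)), 0   [~->-rule on 3]
6. ~<>r, 0   [~|-rule on 5]
7. ~<>(~r | ~p), 0   [~|-rule on 5]
8. <>r | <>(~r | ~p), 0   [[]-rule on 4 via 0R0]
9. ~r, 0   [~<>-rule on 6 via 0R0]
10. ~(~r | ~p), 0   [~<>-rule on 7 via 0R0]
11. r, 0   [~|-rule on 10]
12. p, 0   [~|-rule on 10]
Accessibility: 0R0
Branch closes: r and ~r both at 0.
(One branch shown.) All branches close.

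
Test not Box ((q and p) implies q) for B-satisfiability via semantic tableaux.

Unsatisfiable

1. not Box ((q and p) implies q), 0
2. not ((q and p) implies q), 1
3. q and p, 1
4. not q, 1
5. q, 1
6. p, 1
Accessibility: 0R0, 0R1, 1R0, 1R1
Branch closes: q and not q both at 1.
Every branch closes; the branch above is one of them.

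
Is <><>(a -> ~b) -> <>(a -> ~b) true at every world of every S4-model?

Tableau for the negation ~(<><>(a -> ~b) -> <>(a -> ~b)):
1. ~(<><>(a -> ~b) -> <>(a -> ~b)), u
2. <><>(a -> ~b), u
3. ~<>(a -> ~b), u
4. ~(a -> ~b), u
5. a, u
6. b, u
7. <>(a -> ~b), v
8. ~(a -> ~b), v
9. a, v
10. b, v
11. a -> ~b, w
12. ~(a -> ~b), w
13. a, w
14. b, w
15. ~b, w
Accessibility: uRu, uRv, uRw, vRv, vRw, wRw
Branch closes: b and ~b both at w.
All branches of the negation close; one closing branch shown above.

Valid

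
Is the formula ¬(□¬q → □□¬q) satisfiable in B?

1. ¬(□¬q → □□¬q), w0
2. □¬q, w0   [¬→-rule on 1]
3. ¬□□¬q, w0   [¬→-rule on 1]
4. ¬q, w0   [□-rule on 2 via w0Rw0]
5. ¬□¬q, w1   [¬□-rule on 3: fresh world w1, w0Rw1]
6. ¬q, w1   [□-rule on 2 via w0Rw1]
7. q, w2   [¬□-rule on 5: fresh world w2, w1Rw2]
Accessibility: w0Rw0, w0Rw1, w1Rw0, w1Rw1, w1Rw2, w2Rw1, w2Rw2

Yes, satisfiable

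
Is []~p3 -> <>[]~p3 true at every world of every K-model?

No, not valid

Tableau for the negation ~([]~p3 -> <>[]~p3):
1. ~([]~p3 -> <>[]~p3), w0
2. []~p3, w0
3. ~<>[]~p3, w0
The negation has an open branch (countermodel exists).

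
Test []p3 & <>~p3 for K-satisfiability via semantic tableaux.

1. []p3 & <>~p3, u
2. []p3, u   [&-rule on 1]
3. <>~p3, u   [&-rule on 1]
4. ~p3, v   [<>-rule on 3: fresh world v, uRv]
5. p3, v   [[]-rule on 2 via uRv]
Accessibility: uRv
Branch closes: p3 and ~p3 both at v.
Every branch closes; the branch above is one of them.

No, unsatisfiable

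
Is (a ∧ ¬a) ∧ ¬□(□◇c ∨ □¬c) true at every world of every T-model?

Tableau for the negation ¬((a ∧ ¬a) ∧ ¬□(□◇c ∨ □¬c)):
1. ¬((a ∧ ¬a) ∧ ¬□(□◇c ∨ □¬c)), 0
2. □(□◇c ∨ □¬c), 0   [¬∧-rule on 1 (branches; this branch)]
3. □◇c ∨ □¬c, 0   [□-rule on 2 via 0R0]
4. □¬c, 0   [∨-rule on 3 (branches; this branch)]
5. ¬c, 0   [□-rule on 4 via 0R0]
Accessibility: 0R0
The negation has an open branch (countermodel exists).

Invalid (countermodel exists)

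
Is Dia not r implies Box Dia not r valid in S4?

Tableau for the negation not (Dia not r implies Box Dia not r):
1. not (Dia not r implies Box Dia not r), u
2. Dia not r, u
3. not Box Dia not r, u
4. not r, v
5. not Dia not r, w
6. r, w
Accessibility: uRu, uRv, uRw, vRv, wRw
The negation has an open branch (countermodel exists).

No, not valid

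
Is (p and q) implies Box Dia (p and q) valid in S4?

Tableau for the negation not ((p and q) implies Box Dia (p and q)):
1. not ((p and q) implies Box Dia (p and q)), 0
2. p and q, 0
3. not Box Dia (p and q), 0
4. p, 0
5. q, 0
6. not Dia (p and q), 1
7. not (p and q), 1
8. not q, 1
Accessibility: 0R0, 0R1, 1R1
The negation has an open branch (countermodel exists).

Invalid (countermodel exists)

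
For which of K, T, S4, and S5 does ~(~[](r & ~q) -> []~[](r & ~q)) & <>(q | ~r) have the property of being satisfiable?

S4-tableau for the formula:
1. ~(~[](r & ~q) -> []~[](r & ~q)) & <>(q | ~r), u
2. ~(~[](r & ~q) -> []~[](r & ~q)), u   [&-rule on 1]
3. <>(q | ~r), u   [&-rule on 1]
4. ~[](r & ~q), u   [~->-rule on 2]
5. ~[]~[](r & ~q), u   [~->-rule on 2]
6. q | ~r, v   [<>-rule on 3: fresh world v, uRv]
7. ~r, v   [|-rule on 6 (branches; this branch)]
8. ~(r & ~q), w   [~[]-rule on 4: fresh world w, uRw]
9. q, w   [~&-rule on 8 (branches; this branch)]
10. [](r & ~q), x   [~[]-rule on 5: fresh world x, uRx]
11. r & ~q, x   [[]-rule on 10 via xRx]
12. r, x   [&-rule on 11]
13. ~q, x   [&-rule on 11]
Accessibility: uRu, uRv, uRw, uRx, vRv, wRw, xRx
Complete open branch: satisfiable in S4, hence also in K, T (this S4-model is also a K-model and a T-model).
S5-tableau for the formula:
1. ~(~[](r & ~q) -> []~[](r & ~q)) & <>(q | ~r), u
2. ~(~[](r & ~q) -> []~[](r & ~q)), u   [&-rule on 1]
3. <>(q | ~r), u   [&-rule on 1]
4. ~[](r & ~q), u   [~->-rule on 2]
5. ~[]~[](r & ~q), u   [~->-rule on 2]
6. q | ~r, v   [<>-rule on 3: fresh world v, uRv]
7. ~r, v   [|-rule on 6 (branches; this branch)]
8. ~(r & ~q), w   [~[]-rule on 4: fresh world w, uRw]
9. q, w   [~&-rule on 8 (branches; this branch)]
10. [](r & ~q), x   [~[]-rule on 5: fresh world x, uRx]
11. r & ~q, u   [[]-rule on 10 via xRu]
12. r, u   [&-rule on 11]
13. ~q, u   [&-rule on 11]
14. r & ~q, v   [[]-rule on 10 via xRv]
15. r, v   [&-rule on 14]
16. ~q, v   [&-rule on 14]
Accessibility: uRu, uRv, uRw, uRx, vRu, vRv, vRw, vRx, wRu, wRv, wRw, wRx, xRu, xRv, xRw, xRx
Branch closes: r and ~r both at v.
Every branch closes (one shown): unsatisfiable in S5.

K, T, S4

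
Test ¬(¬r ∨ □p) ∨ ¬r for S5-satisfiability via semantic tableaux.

Satisfiable (open branch found)

1. ¬(¬r ∨ □p) ∨ ¬r, 0
2. ¬r, 0   [∨-rule on 1 (branches; this branch)]
Accessibility: 0R0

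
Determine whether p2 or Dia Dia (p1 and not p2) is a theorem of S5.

Not valid

Tableau for the negation not (p2 or Dia Dia (p1 and not p2)):
1. not (p2 or Dia Dia (p1 and not p2)), u
2. not p2, u
3. not Dia Dia (p1 and not p2), u
4. not Dia (p1 and not p2), u
5. not (p1 and not p2), u
6. not p1, u
Accessibility: uRu
The negation has an open branch (countermodel exists).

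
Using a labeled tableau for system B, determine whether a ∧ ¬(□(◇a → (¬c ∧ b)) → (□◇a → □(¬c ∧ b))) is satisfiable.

No, unsatisfiable

1. a ∧ ¬(□(◇a → (¬c ∧ b)) → (□◇a → □(¬c ∧ b))), u
2. a, u
3. ¬(□(◇a → (¬c ∧ b)) → (□◇a → □(¬c ∧ b))), u
4. □(◇a → (¬c ∧ b)), u
5. ¬(□◇a → □(¬c ∧ b)), u
6. □◇a, u
7. ¬□(¬c ∧ b), u
8. ◇a → (¬c ∧ b), u
9. ◇a, u
10. ¬c ∧ b, u
11. ¬c, u
12. b, u
13. ¬(¬c ∧ b), v
14. ◇a → (¬c ∧ b), v
15. ◇a, v
16. ¬b, v
17. ¬c ∧ b, v
18. ¬c, v
19. b, v
Accessibility: uRu, uRv, vRu, vRv
Branch closes: b and ¬b both at v.
(One branch shown.) All branches close.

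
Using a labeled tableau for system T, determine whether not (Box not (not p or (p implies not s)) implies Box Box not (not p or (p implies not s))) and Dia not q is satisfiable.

Satisfiable (open branch found)

1. not (Box not (not p or (p implies not s)) implies Box Box not (not p or (p implies not s))) and Dia not q, u
2. not (Box not (not p or (p implies not s)) implies Box Box not (not p or (p implies not s))), u
3. Dia not q, u
4. Box not (not p or (p implies not s)), u
5. not Box Box not (not p or (p implies not s)), u
6. not (not p or (p implies not s)), u
7. p, u
8. not (p implies not s), u
9. s, u
10. not q, v
11. not (not p or (p implies not s)), v
12. p, v
13. not (p implies not s), v
14. s, v
15. not Box not (not p or (p implies not s)), w
16. not (not p or (p implies not s)), w
17. p, w
18. not (p implies not s), w
19. s, w
20. not p or (p implies not s), x
21. p implies not s, x
22. not s, x
Accessibility: uRu, uRv, uRw, vRv, wRw, wRx, xRx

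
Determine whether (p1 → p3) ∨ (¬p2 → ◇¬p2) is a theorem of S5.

Yes, valid

Tableau for the negation ¬((p1 → p3) ∨ (¬p2 → ◇¬p2)):
1. ¬((p1 → p3) ∨ (¬p2 → ◇¬p2)), 0
2. ¬(p1 → p3), 0
3. ¬(¬p2 → ◇¬p2), 0
4. p1, 0
5. ¬p3, 0
6. ¬p2, 0
7. ¬◇¬p2, 0
8. p2, 0
Accessibility: 0R0
Branch closes: p2 and ¬p2 both at 0.
All branches of the negation close; one closing branch shown above.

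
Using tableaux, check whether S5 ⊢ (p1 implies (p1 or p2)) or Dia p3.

Valid

Tableau for the negation not ((p1 implies (p1 or p2)) or Dia p3):
1. not ((p1 implies (p1 or p2)) or Dia p3), u
2. not (p1 implies (p1 or p2)), u   [neg-or-rule on 1]
3. not Dia p3, u   [neg-or-rule on 1]
4. p1, u   [neg-implies-rule on 2]
5. not (p1 or p2), u   [neg-implies-rule on 2]
6. not p1, u   [neg-or-rule on 5]
7. not p2, u   [neg-or-rule on 5]
Accessibility: uRu
Branch closes: p1 and not p1 both at u.
All branches of the negation close; one closing branch shown above.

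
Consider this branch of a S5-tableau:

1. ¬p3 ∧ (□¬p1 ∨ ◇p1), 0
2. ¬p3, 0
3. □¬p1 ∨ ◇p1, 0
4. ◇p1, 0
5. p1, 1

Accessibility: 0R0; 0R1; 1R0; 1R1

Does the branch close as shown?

No world carries both an atom and its negation.

Not closed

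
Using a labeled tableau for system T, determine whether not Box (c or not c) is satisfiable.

No, unsatisfiable

1. not Box (c or not c), 0
2. not (c or not c), 1
3. not c, 1
4. c, 1
Accessibility: 0R0, 0R1, 1R1
Branch closes: c and not c both at 1.
All branches of the tableau close; one closing branch shown above.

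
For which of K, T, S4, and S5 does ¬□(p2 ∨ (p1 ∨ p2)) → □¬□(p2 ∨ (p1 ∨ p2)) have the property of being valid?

S5-tableau for the negation ¬(¬□(p2 ∨ (p1 ∨ p2)) → □¬□(p2 ∨ (p1 ∨ p2))):
1. ¬(¬□(p2 ∨ (p1 ∨ p2)) → □¬□(p2 ∨ (p1 ∨ p2))), 0
2. ¬□(p2 ∨ (p1 ∨ p2)), 0
3. ¬□¬□(p2 ∨ (p1 ∨ p2)), 0
4. ¬(p2 ∨ (p1 ∨ p2)), 1
5. ¬p2, 1
6. ¬(p1 ∨ p2), 1
7. ¬p1, 1
8. □(p2 ∨ (p1 ∨ p2)), 2
9. p2 ∨ (p1 ∨ p2), 0
10. p2 ∨ (p1 ∨ p2), 1
11. p2 ∨ (p1 ∨ p2), 2
12. p1 ∨ p2, 0
13. p1 ∨ p2, 1
14. p1 ∨ p2, 2
15. p2, 0
16. p2, 1
Accessibility: 0R0, 0R1, 0R2, 1R0, 1R1, 1R2, 2R0, 2R1, 2R2
Branch closes: p2 and ¬p2 both at 1.
Every branch closes (one shown): valid in S5.
S4-tableau for the negation ¬(¬□(p2 ∨ (p1 ∨ p2)) → □¬□(p2 ∨ (p1 ∨ p2))):
1. ¬(¬□(p2 ∨ (p1 ∨ p2)) → □¬□(p2 ∨ (p1 ∨ p2))), 0
2. ¬□(p2 ∨ (p1 ∨ p2)), 0
3. ¬□¬□(p2 ∨ (p1 ∨ p2)), 0
4. ¬(p2 ∨ (p1 ∨ p2)), 1
5. ¬p2, 1
6. ¬(p1 ∨ p2), 1
7. ¬p1, 1
8. □(p2 ∨ (p1 ∨ p2)), 2
9. p2 ∨ (p1 ∨ p2), 2
10. p1 ∨ p2, 2
11. p2, 2
Accessibility: 0R0, 0R1, 0R2, 1R1, 2R2
Complete open branch: countermodel on an S4-frame, so not valid in S4, nor in K, T (the same frame is also a K-frame and a T-frame).

S5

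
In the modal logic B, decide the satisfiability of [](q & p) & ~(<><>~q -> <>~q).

Satisfiable

1. [](q & p) & ~(<><>~q -> <>~q), 0
2. [](q & p), 0
3. ~(<><>~q -> <>~q), 0
4. <><>~q, 0
5. ~<>~q, 0
6. q & p, 0
7. q, 0
8. p, 0
9. <>~q, 1
10. q & p, 1
11. q, 1
12. p, 1
13. ~q, 2
Accessibility: 0R0, 0R1, 1R0, 1R1, 1R2, 2R1, 2R2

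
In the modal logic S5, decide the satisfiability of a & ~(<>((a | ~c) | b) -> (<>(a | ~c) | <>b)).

Unsatisfiable (every branch closes)

1. a & ~(<>((a | ~c) | b) -> (<>(a | ~c) | <>b)), w0
2. a, w0
3. ~(<>((a | ~c) | b) -> (<>(a | ~c) | <>b)), w0
4. <>((a | ~c) | b), w0
5. ~(<>(a | ~c) | <>b), w0
6. ~<>(a | ~c), w0
7. ~<>b, w0
8. ~(a | ~c), w0
9. ~a, w0
10. c, w0
Accessibility: w0Rw0
Branch closes: a and ~a both at w0.
All branches of the tableau close; one closing branch shown above.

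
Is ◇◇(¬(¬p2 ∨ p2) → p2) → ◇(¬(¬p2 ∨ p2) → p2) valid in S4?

Yes, valid

Tableau for the negation ¬(◇◇(¬(¬p2 ∨ p2) → p2) → ◇(¬(¬p2 ∨ p2) → p2)):
1. ¬(◇◇(¬(¬p2 ∨ p2) → p2) → ◇(¬(¬p2 ∨ p2) → p2)), u
2. ◇◇(¬(¬p2 ∨ p2) → p2), u
3. ¬◇(¬(¬p2 ∨ p2) → p2), u
4. ¬(¬(¬p2 ∨ p2) → p2), u
5. ¬(¬p2 ∨ p2), u
6. ¬p2, u
7. p2, u
Accessibility: uRu
Branch closes: p2 and ¬p2 both at u.
All branches of the negation close; one closing branch shown above.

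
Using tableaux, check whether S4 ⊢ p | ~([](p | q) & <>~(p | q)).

Valid in S4

Tableau for the negation ~(p | ~([](p | q) & <>~(p | q))):
1. ~(p | ~([](p | q) & <>~(p | q))), u
2. ~p, u
3. [](p | q) & <>~(p | q), u
4. [](p | q), u
5. <>~(p | q), u
6. p | q, u
7. q, u
8. ~(p | q), v
9. ~p, v
10. ~q, v
11. p | q, v
12. q, v
Accessibility: uRu, uRv, vRv
Branch closes: q and ~q both at v.
Every branch of the negation's tableau closes; the branch above is one of them.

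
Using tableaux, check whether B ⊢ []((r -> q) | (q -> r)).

Yes, valid

Tableau for the negation ~[]((r -> q) | (q -> r)):
1. ~[]((r -> q) | (q -> r)), w0
2. ~((r -> q) | (q -> r)), w1
3. ~(r -> q), w1
4. ~(q -> r), w1
5. r, w1
6. ~q, w1
7. q, w1
8. ~r, w1
Accessibility: w0Rw0, w0Rw1, w1Rw0, w1Rw1
Branch closes: q and ~q both at w1.
All branches of the negation close; one closing branch shown above.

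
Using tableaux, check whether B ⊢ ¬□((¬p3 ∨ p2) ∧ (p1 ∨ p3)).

Invalid (countermodel exists)

Tableau for the negation □((¬p3 ∨ p2) ∧ (p1 ∨ p3)):
1. □((¬p3 ∨ p2) ∧ (p1 ∨ p3)), 0
2. (¬p3 ∨ p2) ∧ (p1 ∨ p3), 0   [□-rule on 1 via 0R0]
3. ¬p3 ∨ p2, 0   [∧-rule on 2]
4. p1 ∨ p3, 0   [∧-rule on 2]
5. p2, 0   [∨-rule on 3 (branches; this branch)]
6. p3, 0   [∨-rule on 4 (branches; this branch)]
Accessibility: 0R0
The negation has an open branch (countermodel exists).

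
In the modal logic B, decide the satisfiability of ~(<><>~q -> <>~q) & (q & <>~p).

1. ~(<><>~q -> <>~q) & (q & <>~p), u
2. ~(<><>~q -> <>~q), u   [&-rule on 1]
3. q & <>~p, u   [&-rule on 1]
4. <><>~q, u   [~->-rule on 2]
5. ~<>~q, u   [~->-rule on 2]
6. q, u   [&-rule on 3]
7. <>~p, u   [&-rule on 3]
8. <>~q, v   [<>-rule on 4: fresh world v, uRv]
9. q, v   [~<>-rule on 5 via uRv]
10. ~p, w   [<>-rule on 7: fresh world w, uRw]
11. q, w   [~<>-rule on 5 via uRw]
12. ~q, x   [<>-rule on 8: fresh world x, vRx]
Accessibility: uRu, uRv, uRw, vRu, vRv, vRx, wRu, wRw, xRv, xRx

Satisfiable (open branch found)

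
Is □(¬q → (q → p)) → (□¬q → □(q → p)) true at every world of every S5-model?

Valid in S5

Tableau for the negation ¬(□(¬q → (q → p)) → (□¬q → □(q → p))):
1. ¬(□(¬q → (q → p)) → (□¬q → □(q → p))), u
2. □(¬q → (q → p)), u   [¬→-rule on 1]
3. ¬(□¬q → □(q → p)), u   [¬→-rule on 1]
4. □¬q, u   [¬→-rule on 3]
5. ¬□(q → p), u   [¬→-rule on 3]
6. ¬q → (q → p), u   [□-rule on 2 via uRu]
7. ¬q, u   [□-rule on 4 via uRu]
8. q → p, u   [→-rule on 6 (branches; this branch)]
9. p, u   [→-rule on 8 (branches; this branch)]
10. ¬(q → p), v   [¬□-rule on 5: fresh world v, uRv]
11. q, v   [¬→-rule on 10]
12. ¬p, v   [¬→-rule on 10]
13. ¬q → (q → p), v   [□-rule on 2 via uRv]
14. ¬q, v   [□-rule on 4 via uRv]
Accessibility: uRu, uRv, vRu, vRv
Branch closes: q and ¬q both at v.
Every branch of the negation's tableau closes; the branch above is one of them.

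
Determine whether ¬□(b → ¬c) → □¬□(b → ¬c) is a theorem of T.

Tableau for the negation ¬(¬□(b → ¬c) → □¬□(b → ¬c)):
1. ¬(¬□(b → ¬c) → □¬□(b → ¬c)), w0
2. ¬□(b → ¬c), w0   [¬→-rule on 1]
3. ¬□¬□(b → ¬c), w0   [¬→-rule on 1]
4. ¬(b → ¬c), w1   [¬□-rule on 2: fresh world w1, w0Rw1]
5. b, w1   [¬→-rule on 4]
6. c, w1   [¬→-rule on 4]
7. □(b → ¬c), w2   [¬□-rule on 3: fresh world w2, w0Rw2]
8. b → ¬c, w2   [□-rule on 7 via w2Rw2]
9. ¬c, w2   [→-rule on 8 (branches; this branch)]
Accessibility: w0Rw0, w0Rw1, w0Rw2, w1Rw1, w2Rw2
The negation has an open branch (countermodel exists).

Not valid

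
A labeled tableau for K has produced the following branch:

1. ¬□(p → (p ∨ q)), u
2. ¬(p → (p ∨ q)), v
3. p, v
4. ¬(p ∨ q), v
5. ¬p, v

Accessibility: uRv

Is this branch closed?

Both p and ¬p appear at v.

Closed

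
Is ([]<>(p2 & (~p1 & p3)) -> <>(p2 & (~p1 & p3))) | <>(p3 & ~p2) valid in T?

Valid in T

Tableau for the negation ~(([]<>(p2 & (~p1 & p3)) -> <>(p2 & (~p1 & p3))) | <>(p3 & ~p2)):
1. ~(([]<>(p2 & (~p1 & p3)) -> <>(p2 & (~p1 & p3))) | <>(p3 & ~p2)), u
2. ~([]<>(p2 & (~p1 & p3)) -> <>(p2 & (~p1 & p3))), u
3. ~<>(p3 & ~p2), u
4. []<>(p2 & (~p1 & p3)), u
5. ~<>(p2 & (~p1 & p3)), u
6. ~(p3 & ~p2), u
7. <>(p2 & (~p1 & p3)), u
8. ~(p2 & (~p1 & p3)), u
9. p2, u
10. ~(~p1 & p3), u
11. ~p3, u
12. p2 & (~p1 & p3), v
13. p2, v
14. ~p1 & p3, v
15. ~p1, v
16. p3, v
17. ~(p3 & ~p2), v
18. <>(p2 & (~p1 & p3)), v
19. ~(p2 & (~p1 & p3)), v
20. ~(~p1 & p3), v
21. ~p3, v
Accessibility: uRu, uRv, vRv
Branch closes: p3 and ~p3 both at v.
Every branch of the negation's tableau closes; the branch above is one of them.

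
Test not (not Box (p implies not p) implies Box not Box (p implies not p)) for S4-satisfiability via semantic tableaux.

1. not (not Box (p implies not p) implies Box not Box (p implies not p)), 0
2. not Box (p implies not p), 0   [neg-implies-rule on 1]
3. not Box not Box (p implies not p), 0   [neg-implies-rule on 1]
4. not (p implies not p), 1   [neg-Box-rule on 2: fresh world 1, 0R1]
5. p, 1   [neg-implies-rule on 4]
6. Box (p implies not p), 2   [neg-Box-rule on 3: fresh world 2, 0R2]
7. p implies not p, 2   [Box-rule on 6 via 2R2]
8. not p, 2   [implies-rule on 7 (branches; this branch)]
Accessibility: 0R0, 0R1, 0R2, 1R1, 2R2

Yes, satisfiable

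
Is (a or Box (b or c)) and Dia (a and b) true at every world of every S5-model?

No, not valid

Tableau for the negation not ((a or Box (b or c)) and Dia (a and b)):
1. not ((a or Box (b or c)) and Dia (a and b)), 0
2. not Dia (a and b), 0   [neg-and-rule on 1 (branches; this branch)]
3. not (a and b), 0   [neg-Dia-rule on 2 via 0R0]
4. not b, 0   [neg-and-rule on 3 (branches; this branch)]
Accessibility: 0R0
The negation has an open branch (countermodel exists).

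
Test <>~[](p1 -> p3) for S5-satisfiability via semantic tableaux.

Satisfiable

1. <>~[](p1 -> p3), 0
2. ~[](p1 -> p3), 1   [<>-rule on 1: fresh world 1, 0R1]
3. ~(p1 -> p3), 2   [~[]-rule on 2: fresh world 2, 1R2]
4. p1, 2   [~->-rule on 3]
5. ~p3, 2   [~->-rule on 3]
Accessibility: 0R0, 0R1, 0R2, 1R0, 1R1, 1R2, 2R0, 2R1, 2R2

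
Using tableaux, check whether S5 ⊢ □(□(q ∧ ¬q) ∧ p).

No, not valid

Tableau for the negation ¬□(□(q ∧ ¬q) ∧ p):
1. ¬□(□(q ∧ ¬q) ∧ p), u
2. ¬(□(q ∧ ¬q) ∧ p), v
3. ¬p, v
Accessibility: uRu, uRv, vRu, vRv
The negation has an open branch (countermodel exists).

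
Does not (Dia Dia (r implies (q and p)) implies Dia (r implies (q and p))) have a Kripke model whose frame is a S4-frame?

Unsatisfiable

1. not (Dia Dia (r implies (q and p)) implies Dia (r implies (q and p))), w0
2. Dia Dia (r implies (q and p)), w0
3. not Dia (r implies (q and p)), w0
4. not (r implies (q and p)), w0
5. r, w0
6. not (q and p), w0
7. not p, w0
8. Dia (r implies (q and p)), w1
9. not (r implies (q and p)), w1
10. r, w1
11. not (q and p), w1
12. not p, w1
13. r implies (q and p), w2
14. not (r implies (q and p)), w2
15. r, w2
16. not (q and p), w2
17. q and p, w2
18. q, w2
19. p, w2
20. not p, w2
Accessibility: w0Rw0, w0Rw1, w0Rw2, w1Rw1, w1Rw2, w2Rw2
Branch closes: p and not p both at w2.
(One branch shown.) All branches close.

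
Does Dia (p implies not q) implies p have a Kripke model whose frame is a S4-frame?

Satisfiable

1. Dia (p implies not q) implies p, w0
2. p, w0   [implies-rule on 1 (branches; this branch)]
Accessibility: w0Rw0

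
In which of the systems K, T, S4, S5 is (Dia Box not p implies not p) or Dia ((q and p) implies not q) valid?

T, S4, S5

T-tableau for the negation not ((Dia Box not p implies not p) or Dia ((q and p) implies not q)):
1. not ((Dia Box not p implies not p) or Dia ((q and p) implies not q)), w0
2. not (Dia Box not p implies not p), w0
3. not Dia ((q and p) implies not q), w0
4. Dia Box not p, w0
5. p, w0
6. not ((q and p) implies not q), w0
7. q and p, w0
8. q, w0
9. Box not p, w1
10. not ((q and p) implies not q), w1
11. q and p, w1
12. q, w1
13. p, w1
14. not p, w1
Accessibility: w0Rw0, w0Rw1, w1Rw1
Branch closes: p and not p both at w1.
Every branch closes (one shown): valid in T, hence also in S4, S5 (every theorem of T is a theorem of S4 and S5).
K-tableau for the negation not ((Dia Box not p implies not p) or Dia ((q and p) implies not q)):
1. not ((Dia Box not p implies not p) or Dia ((q and p) implies not q)), w0
2. not (Dia Box not p implies not p), w0
3. not Dia ((q and p) implies not q), w0
4. Dia Box not p, w0
5. p, w0
6. Box not p, w1
7. not ((q and p) implies not q), w1
8. q and p, w1
9. q, w1
10. p, w1
Accessibility: w0Rw1
Complete open branch: countermodel on a K-frame, so not valid in K.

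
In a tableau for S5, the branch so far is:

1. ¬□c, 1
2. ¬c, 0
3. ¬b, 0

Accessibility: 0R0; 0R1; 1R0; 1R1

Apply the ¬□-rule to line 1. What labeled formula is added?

a fresh world 2 with 1R2, and ¬c at 2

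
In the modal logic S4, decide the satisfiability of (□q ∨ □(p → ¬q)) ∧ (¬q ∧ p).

Yes, satisfiable

1. (□q ∨ □(p → ¬q)) ∧ (¬q ∧ p), 0
2. □q ∨ □(p → ¬q), 0   [∧-rule on 1]
3. ¬q ∧ p, 0   [∧-rule on 1]
4. ¬q, 0   [∧-rule on 3]
5. p, 0   [∧-rule on 3]
6. □(p → ¬q), 0   [∨-rule on 2 (branches; this branch)]
7. p → ¬q, 0   [□-rule on 6 via 0R0]
Accessibility: 0R0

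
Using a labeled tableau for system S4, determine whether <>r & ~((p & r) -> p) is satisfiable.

No, unsatisfiable

1. <>r & ~((p & r) -> p), w0
2. <>r, w0
3. ~((p & r) -> p), w0
4. p & r, w0
5. ~p, w0
6. p, w0
7. r, w0
Accessibility: w0Rw0
Branch closes: p and ~p both at w0.
(One branch shown.) All branches close.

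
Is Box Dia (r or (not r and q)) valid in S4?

Tableau for the negation not Box Dia (r or (not r and q)):
1. not Box Dia (r or (not r and q)), u
2. not Dia (r or (not r and q)), v
3. not (r or (not r and q)), v
4. not r, v
5. not (not r and q), v
6. not q, v
Accessibility: uRu, uRv, vRv
The negation has an open branch (countermodel exists).

No, not valid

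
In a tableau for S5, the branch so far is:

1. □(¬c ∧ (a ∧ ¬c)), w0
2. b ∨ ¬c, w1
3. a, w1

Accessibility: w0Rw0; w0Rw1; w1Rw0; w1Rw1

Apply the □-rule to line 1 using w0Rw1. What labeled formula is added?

¬c ∧ (a ∧ ¬c), w1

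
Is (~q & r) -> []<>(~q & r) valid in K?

Tableau for the negation ~((~q & r) -> []<>(~q & r)):
1. ~((~q & r) -> []<>(~q & r)), u
2. ~q & r, u
3. ~[]<>(~q & r), u
4. ~q, u
5. r, u
6. ~<>(~q & r), v
Accessibility: uRv
The negation has an open branch (countermodel exists).

No, not valid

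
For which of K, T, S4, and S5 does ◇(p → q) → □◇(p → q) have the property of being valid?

S5

S4-tableau for the negation ¬(◇(p → q) → □◇(p → q)):
1. ¬(◇(p → q) → □◇(p → q)), w0
2. ◇(p → q), w0
3. ¬□◇(p → q), w0
4. p → q, w1
5. q, w1
6. ¬◇(p → q), w2
7. ¬(p → q), w2
8. p, w2
9. ¬q, w2
Accessibility: w0Rw0, w0Rw1, w0Rw2, w1Rw1, w2Rw2
Complete open branch: countermodel on an S4-frame, so not valid in S4, nor in K, T (the same frame is also a K-frame and a T-frame).
S5-tableau for the negation ¬(◇(p → q) → □◇(p → q)):
1. ¬(◇(p → q) → □◇(p → q)), w0
2. ◇(p → q), w0
3. ¬□◇(p → q), w0
4. p → q, w1
5. q, w1
6. ¬◇(p → q), w2
7. ¬(p → q), w0
8. p, w0
9. ¬q, w0
10. ¬(p → q), w1
11. p, w1
12. ¬q, w1
Accessibility: w0Rw0, w0Rw1, w0Rw2, w1Rw0, w1Rw1, w1Rw2, w2Rw0, w2Rw1, w2Rw2
Branch closes: q and ¬q both at w1.
Every branch closes (one shown): valid in S5.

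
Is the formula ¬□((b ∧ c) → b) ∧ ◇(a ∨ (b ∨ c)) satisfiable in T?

1. ¬□((b ∧ c) → b) ∧ ◇(a ∨ (b ∨ c)), 0
2. ¬□((b ∧ c) → b), 0   [∧-rule on 1]
3. ◇(a ∨ (b ∨ c)), 0   [∧-rule on 1]
4. ¬((b ∧ c) → b), 1   [¬□-rule on 2: fresh world 1, 0R1]
5. b ∧ c, 1   [¬→-rule on 4]
6. ¬b, 1   [¬→-rule on 4]
7. b, 1   [∧-rule on 5]
8. c, 1   [∧-rule on 5]
Accessibility: 0R0, 0R1, 1R1
Branch closes: b and ¬b both at 1.
(One branch shown.) All branches close.

No, unsatisfiable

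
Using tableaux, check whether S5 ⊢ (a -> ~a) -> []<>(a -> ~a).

Valid in S5

Tableau for the negation ~((a -> ~a) -> []<>(a -> ~a)):
1. ~((a -> ~a) -> []<>(a -> ~a)), 0
2. a -> ~a, 0   [~->-rule on 1]
3. ~[]<>(a -> ~a), 0   [~->-rule on 1]
4. ~a, 0   [->-rule on 2 (branches; this branch)]
5. ~<>(a -> ~a), 1   [~[]-rule on 3: fresh world 1, 0R1]
6. ~(a -> ~a), 0   [~<>-rule on 5 via 1R0]
7. a, 0   [~->-rule on 6]
Accessibility: 0R0, 0R1, 1R0, 1R1
Branch closes: a and ~a both at 0.
Every branch of the negation's tableau closes; the branch above is one of them.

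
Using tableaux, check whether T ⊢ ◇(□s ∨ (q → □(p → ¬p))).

Tableau for the negation ¬◇(□s ∨ (q → □(p → ¬p))):
1. ¬◇(□s ∨ (q → □(p → ¬p))), u
2. ¬(□s ∨ (q → □(p → ¬p))), u   [¬◇-rule on 1 via uRu]
3. ¬□s, u   [¬∨-rule on 2]
4. ¬(q → □(p → ¬p)), u   [¬∨-rule on 2]
5. q, u   [¬→-rule on 4]
6. ¬□(p → ¬p), u   [¬→-rule on 4]
7. ¬s, v   [¬□-rule on 3: fresh world v, uRv]
8. ¬(□s ∨ (q → □(p → ¬p))), v   [¬◇-rule on 1 via uRv]
9. ¬□s, v   [¬∨-rule on 8]
10. ¬(q → □(p → ¬p)), v   [¬∨-rule on 8]
11. q, v   [¬→-rule on 10]
12. ¬□(p → ¬p), v   [¬→-rule on 10]
13. ¬(p → ¬p), w   [¬□-rule on 6: fresh world w, uRw]
14. p, w   [¬→-rule on 13]
15. ¬(□s ∨ (q → □(p → ¬p))), w   [¬◇-rule on 1 via uRw]
16. ¬□s, w   [¬∨-rule on 15]
17. ¬(q → □(p → ¬p)), w   [¬∨-rule on 15]
18. q, w   [¬→-rule on 17]
19. ¬□(p → ¬p), w   [¬→-rule on 17]
20. ¬s, x   [¬□-rule on 9: fresh world x, vRx]
21. ¬(p → ¬p), y   [¬□-rule on 12: fresh world y, vRy]
22. p, y   [¬→-rule on 21]
23. ¬s, z   [¬□-rule on 16: fresh world z, wRz]
24. ¬(p → ¬p), w6   [¬□-rule on 19: fresh world w6, wRw6]
25. p, w6   [¬→-rule on 24]
Accessibility: uRu, uRv, uRw, vRv, vRx, vRy, wRw, wRz, wRw6, xRx, yRy, zRz, w6Rw6
The negation has an open branch (countermodel exists).

Invalid (countermodel exists)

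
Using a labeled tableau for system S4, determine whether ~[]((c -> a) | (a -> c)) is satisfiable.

1. ~[]((c -> a) | (a -> c)), w0
2. ~((c -> a) | (a -> c)), w1   [~[]-rule on 1: fresh world w1, w0Rw1]
3. ~(c -> a), w1   [~|-rule on 2]
4. ~(a -> c), w1   [~|-rule on 2]
5. c, w1   [~->-rule on 3]
6. ~a, w1   [~->-rule on 3]
7. a, w1   [~->-rule on 4]
8. ~c, w1   [~->-rule on 4]
Accessibility: w0Rw0, w0Rw1, w1Rw1
Branch closes: a and ~a both at w1.
Every branch closes; the branch above is one of them.

Unsatisfiable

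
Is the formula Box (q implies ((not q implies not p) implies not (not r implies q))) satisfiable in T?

Yes, satisfiable

1. Box (q implies ((not q implies not p) implies not (not r implies q))), 0
2. q implies ((not q implies not p) implies not (not r implies q)), 0
3. (not q implies not p) implies not (not r implies q), 0
4. not (not r implies q), 0
5. not r, 0
6. not q, 0
Accessibility: 0R0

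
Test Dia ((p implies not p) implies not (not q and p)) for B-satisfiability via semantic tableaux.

Yes, satisfiable

1. Dia ((p implies not p) implies not (not q and p)), 0
2. (p implies not p) implies not (not q and p), 1
3. not (not q and p), 1
4. not p, 1
Accessibility: 0R0, 0R1, 1R0, 1R1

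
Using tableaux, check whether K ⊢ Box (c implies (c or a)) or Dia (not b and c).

Tableau for the negation not (Box (c implies (c or a)) or Dia (not b and c)):
1. not (Box (c implies (c or a)) or Dia (not b and c)), w0
2. not Box (c implies (c or a)), w0
3. not Dia (not b and c), w0
4. not (c implies (c or a)), w1
5. c, w1
6. not (c or a), w1
7. not c, w1
8. not a, w1
Accessibility: w0Rw1
Branch closes: c and not c both at w1.
Every branch of the negation's tableau closes; the branch above is one of them.

Yes, valid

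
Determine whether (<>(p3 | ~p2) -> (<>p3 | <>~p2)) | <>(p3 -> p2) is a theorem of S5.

Tableau for the negation ~((<>(p3 | ~p2) -> (<>p3 | <>~p2)) | <>(p3 -> p2)):
1. ~((<>(p3 | ~p2) -> (<>p3 | <>~p2)) | <>(p3 -> p2)), w0
2. ~(<>(p3 | ~p2) -> (<>p3 | <>~p2)), w0   [~|-rule on 1]
3. ~<>(p3 -> p2), w0   [~|-rule on 1]
4. <>(p3 | ~p2), w0   [~->-rule on 2]
5. ~(<>p3 | <>~p2), w0   [~->-rule on 2]
6. ~<>p3, w0   [~|-rule on 5]
7. ~<>~p2, w0   [~|-rule on 5]
8. ~(p3 -> p2), w0   [~<>-rule on 3 via w0Rw0]
9. p3, w0   [~->-rule on 8]
10. ~p2, w0   [~->-rule on 8]
11. ~p3, w0   [~<>-rule on 6 via w0Rw0]
Accessibility: w0Rw0
Branch closes: p3 and ~p3 both at w0.
Every branch of the negation's tableau closes; the branch above is one of them.

Valid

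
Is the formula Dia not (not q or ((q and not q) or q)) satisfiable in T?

1. Dia not (not q or ((q and not q) or q)), w0
2. not (not q or ((q and not q) or q)), w1
3. q, w1
4. not ((q and not q) or q), w1
5. not (q and not q), w1
6. not q, w1
Accessibility: w0Rw0, w0Rw1, w1Rw1
Branch closes: q and not q both at w1.
Every branch closes; the branch above is one of them.

Unsatisfiable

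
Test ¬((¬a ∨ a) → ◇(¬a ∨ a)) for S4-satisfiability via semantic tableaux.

No, unsatisfiable

1. ¬((¬a ∨ a) → ◇(¬a ∨ a)), w0
2. ¬a ∨ a, w0
3. ¬◇(¬a ∨ a), w0
4. ¬(¬a ∨ a), w0
5. a, w0
6. ¬a, w0
Accessibility: w0Rw0
Branch closes: a and ¬a both at w0.
All branches of the tableau close; one closing branch shown above.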